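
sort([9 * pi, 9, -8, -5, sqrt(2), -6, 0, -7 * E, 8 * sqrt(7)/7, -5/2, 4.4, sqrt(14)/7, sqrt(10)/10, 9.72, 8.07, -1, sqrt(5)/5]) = [-7 * E, -8, -6, -5, -5/2, -1, 0, sqrt(10)/10, sqrt(5)/5, sqrt(14)/7, sqrt(2), 8 * sqrt(7)/7, 4.4, 8.07, 9, 9.72, 9 * pi]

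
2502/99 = 278/11 ≈ 25.27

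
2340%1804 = 536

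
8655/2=4327+1/2=4327.50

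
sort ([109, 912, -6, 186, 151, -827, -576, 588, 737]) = [-827, -576, -6, 109, 151, 186, 588, 737, 912]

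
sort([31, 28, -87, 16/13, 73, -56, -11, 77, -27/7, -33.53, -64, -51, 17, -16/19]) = [-87, -64, -56, -51, -33.53, -11, -27/7, -16/19, 16/13, 17, 28, 31, 73, 77]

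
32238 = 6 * 5373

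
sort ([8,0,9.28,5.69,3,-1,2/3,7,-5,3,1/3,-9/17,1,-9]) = [-9,-5,-1,-9/17,0,1/3,2/3,1,3,3,5.69,7,8,9.28]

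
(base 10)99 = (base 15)69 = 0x63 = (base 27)3i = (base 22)4b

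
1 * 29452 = 29452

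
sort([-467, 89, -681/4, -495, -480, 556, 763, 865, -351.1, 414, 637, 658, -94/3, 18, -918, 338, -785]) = [-918, -785, -495, -480, -467, -351.1, -681/4, -94/3, 18, 89, 338, 414, 556, 637, 658, 763, 865]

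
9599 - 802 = 8797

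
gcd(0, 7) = 7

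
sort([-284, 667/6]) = [-284, 667/6]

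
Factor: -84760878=-1 * 2^1 * 3^1 * 17^1 * 830989^1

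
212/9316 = 53/2329 ≈ 0.0228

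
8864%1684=444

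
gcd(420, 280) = 140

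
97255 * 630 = 61270650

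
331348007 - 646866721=-315518714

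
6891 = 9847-2956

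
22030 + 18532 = 40562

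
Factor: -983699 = -1 * 983699^1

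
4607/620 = 7+267/620 ≈ 7.43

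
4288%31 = 10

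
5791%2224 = 1343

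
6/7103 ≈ 0.000845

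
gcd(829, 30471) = 1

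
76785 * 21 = 1612485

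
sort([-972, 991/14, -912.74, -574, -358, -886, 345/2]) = [-972, -912.74, -886, -574, -358, 991/14, 345/2]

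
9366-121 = 9245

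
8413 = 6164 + 2249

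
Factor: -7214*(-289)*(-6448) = -1*2^5*13^1*17^2*31^1*3607^1 = -13443087008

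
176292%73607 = 29078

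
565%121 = 81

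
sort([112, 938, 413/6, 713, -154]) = [-154, 413/6, 112, 713, 938]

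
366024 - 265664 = 100360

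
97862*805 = 78778910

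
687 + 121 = 808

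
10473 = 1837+8636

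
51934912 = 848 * 61244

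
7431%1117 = 729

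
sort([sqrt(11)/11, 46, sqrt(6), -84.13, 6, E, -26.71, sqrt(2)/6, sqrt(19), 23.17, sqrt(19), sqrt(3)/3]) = [-84.13, -26.71, sqrt(2)/6, sqrt(11)/11, sqrt(3)/3, sqrt(6), E, sqrt(19), sqrt(19), 6, 23.17, 46]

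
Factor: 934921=13^1*71917^1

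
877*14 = 12278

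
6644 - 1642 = 5002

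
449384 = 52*8642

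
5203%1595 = 418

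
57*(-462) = -26334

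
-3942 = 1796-5738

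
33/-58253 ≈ -0.000566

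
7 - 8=-1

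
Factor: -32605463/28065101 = -1*11^1*19^1*156007^1*28065101^(-1)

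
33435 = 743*45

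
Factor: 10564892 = 2^2*13^1*137^1*1483^1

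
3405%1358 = 689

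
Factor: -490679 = -1 * 7^1 * 191^1 * 367^1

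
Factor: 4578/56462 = 3^1*37^(-1) = 3/37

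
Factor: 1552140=2^2*3^2*5^1*8623^1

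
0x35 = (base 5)203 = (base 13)41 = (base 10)53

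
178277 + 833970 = 1012247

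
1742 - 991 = 751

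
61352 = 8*7669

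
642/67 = 9+39/67 ≈ 9.58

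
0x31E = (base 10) 798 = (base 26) 14I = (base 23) 1BG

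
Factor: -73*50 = -1*2^1*5^2*73^1 = -3650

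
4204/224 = 18 + 43/56 ≈ 18.77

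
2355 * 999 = 2352645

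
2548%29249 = 2548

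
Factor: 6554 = 2^1*29^1*113^1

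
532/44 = 12 + 1/11 ≈ 12.09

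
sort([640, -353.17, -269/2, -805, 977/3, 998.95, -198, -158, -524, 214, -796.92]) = [-805, -796.92, -524, -353.17, -198, -158, -269/2, 214, 977/3, 640, 998.95]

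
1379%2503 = 1379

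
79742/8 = 9967 + 3/4 = 9967.75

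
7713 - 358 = 7355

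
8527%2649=580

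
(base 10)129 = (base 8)201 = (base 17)7a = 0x81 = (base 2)10000001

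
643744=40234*16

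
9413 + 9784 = 19197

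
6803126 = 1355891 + 5447235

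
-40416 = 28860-69276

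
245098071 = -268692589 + 513790660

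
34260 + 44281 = 78541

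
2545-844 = 1701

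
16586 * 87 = 1442982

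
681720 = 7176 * 95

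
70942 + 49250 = 120192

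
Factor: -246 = -1*2^1*3^1*41^1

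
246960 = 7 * 35280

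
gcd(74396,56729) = 1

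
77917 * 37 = 2882929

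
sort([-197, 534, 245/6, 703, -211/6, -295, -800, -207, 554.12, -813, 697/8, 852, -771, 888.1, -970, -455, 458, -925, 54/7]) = [-970, -925, -813, -800, -771, -455, -295, -207, -197, -211/6, 54/7, 245/6, 697/8, 458, 534, 554.12, 703, 852, 888.1]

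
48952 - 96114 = -47162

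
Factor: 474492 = 2^2 * 3^1 * 39541^1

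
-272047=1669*(-163)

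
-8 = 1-9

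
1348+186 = 1534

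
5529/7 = 789 + 6/7 ≈ 789.86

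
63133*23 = 1452059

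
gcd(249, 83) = 83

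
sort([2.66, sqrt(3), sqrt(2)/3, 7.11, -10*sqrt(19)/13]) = [-10*sqrt(19)/13, sqrt(2)/3, sqrt(3), 2.66, 7.11]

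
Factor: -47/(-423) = 3^(-2) = 1/9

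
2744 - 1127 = 1617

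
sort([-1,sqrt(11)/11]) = [-1,sqrt(11)/11]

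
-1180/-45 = 236/9 ≈ 26.22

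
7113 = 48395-41282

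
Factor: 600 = 2^3*3^1*5^2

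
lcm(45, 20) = 180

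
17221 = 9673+7548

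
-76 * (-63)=4788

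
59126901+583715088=642841989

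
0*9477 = 0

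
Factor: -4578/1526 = -1*3^1 = -3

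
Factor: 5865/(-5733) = -1*3^(-1)*5^1*7^(-2)*13^(-1)*17^1*23^1 = -1955/1911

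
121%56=9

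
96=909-813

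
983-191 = 792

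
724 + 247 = 971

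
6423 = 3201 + 3222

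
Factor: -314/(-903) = 2^1*3^(-1)*7^(-1)*43^(-1)*157^1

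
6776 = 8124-1348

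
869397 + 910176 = 1779573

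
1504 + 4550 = 6054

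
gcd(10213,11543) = 7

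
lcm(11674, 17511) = 35022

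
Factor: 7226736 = 2^4*3^1*11^1*13687^1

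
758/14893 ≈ 0.0509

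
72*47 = 3384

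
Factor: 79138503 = 3^2*8793167^1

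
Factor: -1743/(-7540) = 2^(-2)*3^1*5^(-1)*7^1*13^(-1)*29^(-1)*83^1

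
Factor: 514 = 2^1 * 257^1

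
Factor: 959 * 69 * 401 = 3^1 * 7^1 * 23^1 * 137^1 * 401^1 = 26534571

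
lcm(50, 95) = 950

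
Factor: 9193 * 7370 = 2^1 * 5^1 * 11^1 * 29^1 * 67^1 * 317^1 = 67752410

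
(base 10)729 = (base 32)mp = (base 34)lf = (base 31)ng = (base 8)1331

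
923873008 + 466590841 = 1390463849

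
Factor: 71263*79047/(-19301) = -1*3^2*8783^1*19301^(-1)*71263^1 = -5633126361/19301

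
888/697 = 1 + 191/697 ≈ 1.27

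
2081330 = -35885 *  (-58)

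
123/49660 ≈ 0.00248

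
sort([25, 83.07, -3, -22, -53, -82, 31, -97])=[-97, -82, -53, -22, -3, 25, 31, 83.07]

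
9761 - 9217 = 544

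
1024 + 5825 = 6849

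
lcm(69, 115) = 345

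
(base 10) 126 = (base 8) 176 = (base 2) 1111110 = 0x7e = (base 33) 3r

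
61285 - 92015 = -30730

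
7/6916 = 1/988 ≈ 0.00101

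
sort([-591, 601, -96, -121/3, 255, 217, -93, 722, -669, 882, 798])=[-669, -591, -96, -93, -121/3, 217, 255, 601, 722, 798, 882]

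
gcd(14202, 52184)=2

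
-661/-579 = 1 + 82/579 ≈ 1.14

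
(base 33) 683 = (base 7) 25554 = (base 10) 6801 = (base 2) 1101010010001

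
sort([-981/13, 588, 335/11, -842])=[-842, -981/13, 335/11, 588]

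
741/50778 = 19/1302 ≈ 0.0146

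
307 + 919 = 1226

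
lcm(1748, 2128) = 48944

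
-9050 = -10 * 905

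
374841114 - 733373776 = -358532662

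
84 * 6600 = 554400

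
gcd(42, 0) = 42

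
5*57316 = 286580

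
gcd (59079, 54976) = 1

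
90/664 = 45/332 ≈ 0.136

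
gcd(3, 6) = 3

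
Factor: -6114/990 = -1*3^(-1)*5^(-1)*11^(-1)*1019^1 = -1019/165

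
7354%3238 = 878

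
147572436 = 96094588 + 51477848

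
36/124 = 9/31 ≈ 0.290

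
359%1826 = 359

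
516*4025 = 2076900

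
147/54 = 2 + 13/18 ≈ 2.72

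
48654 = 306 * 159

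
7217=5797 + 1420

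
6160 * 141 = 868560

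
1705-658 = 1047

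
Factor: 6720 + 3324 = 2^2 * 3^4 * 31^1 = 10044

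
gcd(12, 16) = 4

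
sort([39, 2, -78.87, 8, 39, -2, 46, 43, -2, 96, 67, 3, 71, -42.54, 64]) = [-78.87, -42.54, -2, -2, 2, 3, 8, 39, 39, 43, 46, 64, 67, 71, 96]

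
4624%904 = 104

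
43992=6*7332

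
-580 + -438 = -1018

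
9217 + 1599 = 10816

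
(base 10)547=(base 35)fm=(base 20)177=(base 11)458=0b1000100011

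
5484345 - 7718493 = -2234148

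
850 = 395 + 455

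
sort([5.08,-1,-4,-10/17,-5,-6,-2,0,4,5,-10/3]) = [-6,-5,-4,-10/3,-2,-1,-10/17,0,4,5,5.08]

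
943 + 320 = 1263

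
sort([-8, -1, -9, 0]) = [-9, -8, -1, 0]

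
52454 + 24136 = 76590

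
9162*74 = 677988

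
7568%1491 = 113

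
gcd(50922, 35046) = 54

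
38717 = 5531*7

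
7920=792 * 10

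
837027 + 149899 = 986926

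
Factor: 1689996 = 2^2 * 3^1 * 7^1 * 11^1 * 31^1 * 59^1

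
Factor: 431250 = 2^1*3^1*5^5*23^1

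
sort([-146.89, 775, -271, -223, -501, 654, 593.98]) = [-501, -271, -223, -146.89, 593.98, 654, 775]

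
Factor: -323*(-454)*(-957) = -1*2^1*3^1*11^1*17^1*19^1*29^1*227^1 = -140336394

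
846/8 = 423/4 = 105.75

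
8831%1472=1471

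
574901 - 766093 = -191192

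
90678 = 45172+45506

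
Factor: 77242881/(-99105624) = -1*2^(-3)*3^(-1)*101^1*254927^1*1376467^(-1) = -25747627/33035208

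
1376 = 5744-4368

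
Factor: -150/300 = -1*2^(-1) = -1/2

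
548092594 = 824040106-275947512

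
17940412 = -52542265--70482677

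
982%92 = 62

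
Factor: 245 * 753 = 3^1 * 5^1 * 7^2 * 251^1 = 184485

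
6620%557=493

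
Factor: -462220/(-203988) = 3^(-1)*5^1*11^2*89^(-1) = 605/267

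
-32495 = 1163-33658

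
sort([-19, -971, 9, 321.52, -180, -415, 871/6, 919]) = [-971, -415, -180, -19, 9, 871/6, 321.52, 919]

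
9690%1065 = 105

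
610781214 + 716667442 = 1327448656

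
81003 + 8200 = 89203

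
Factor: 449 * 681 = 3^1 * 227^1 * 449^1 = 305769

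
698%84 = 26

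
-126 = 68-194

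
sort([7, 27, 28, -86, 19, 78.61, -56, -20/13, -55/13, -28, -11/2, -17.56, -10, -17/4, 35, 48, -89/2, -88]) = [-88, -86, -56, -89/2, -28, -17.56, -10, -11/2, -17/4, -55/13, -20/13, 7, 19, 27, 28, 35, 48, 78.61]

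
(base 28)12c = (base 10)852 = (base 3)1011120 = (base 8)1524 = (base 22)1gg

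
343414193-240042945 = 103371248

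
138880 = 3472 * 40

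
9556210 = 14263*670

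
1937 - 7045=-5108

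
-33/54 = -11/18≈-0.611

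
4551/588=1517/196 ≈ 7.74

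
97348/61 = 1595 + 53/61 ≈ 1595.87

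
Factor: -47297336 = -1 * 2^3 * 197^1 * 30011^1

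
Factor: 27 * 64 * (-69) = -1 * 2^6 * 3^4 * 23^1 = -119232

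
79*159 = 12561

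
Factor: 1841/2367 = 3^(-2)*7^1 = 7/9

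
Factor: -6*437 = -1*2^1*3^1*19^1*23^1 = -2622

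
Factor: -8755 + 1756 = -1*3^1*2333^1 = -6999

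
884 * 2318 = 2049112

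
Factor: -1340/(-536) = 2^(-1)*5^1 = 5/2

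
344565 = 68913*5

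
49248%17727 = 13794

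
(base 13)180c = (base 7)13245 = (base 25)5hb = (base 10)3561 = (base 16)de9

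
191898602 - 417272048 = -225373446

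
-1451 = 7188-8639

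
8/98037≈0.0000816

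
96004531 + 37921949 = 133926480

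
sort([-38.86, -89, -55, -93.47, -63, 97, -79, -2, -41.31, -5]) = [-93.47, -89, -79, -63, -55, -41.31, -38.86, -5, -2, 97]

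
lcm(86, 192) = 8256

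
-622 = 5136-5758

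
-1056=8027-9083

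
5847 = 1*5847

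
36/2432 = 9/608 ≈ 0.0148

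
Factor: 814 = 2^1*11^1*37^1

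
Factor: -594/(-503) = 2^1 * 3^3 * 11^1 * 503^(-1)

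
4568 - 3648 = 920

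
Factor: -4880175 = -1*3^1*5^2*31^1*2099^1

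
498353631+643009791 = 1141363422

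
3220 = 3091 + 129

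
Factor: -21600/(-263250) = 2^4 * 3^(-1) * 5^(-1) * 13^(-1) = 16/195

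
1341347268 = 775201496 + 566145772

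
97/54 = 1 + 43/54 ≈ 1.80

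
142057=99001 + 43056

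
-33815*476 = -16095940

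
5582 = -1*(-5582)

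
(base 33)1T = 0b111110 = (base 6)142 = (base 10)62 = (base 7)116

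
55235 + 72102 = 127337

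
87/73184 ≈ 0.00119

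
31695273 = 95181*333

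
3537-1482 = 2055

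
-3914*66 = -258324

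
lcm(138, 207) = 414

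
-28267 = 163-28430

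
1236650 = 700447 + 536203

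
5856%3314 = 2542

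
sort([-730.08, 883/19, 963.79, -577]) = [-730.08, -577, 883/19, 963.79]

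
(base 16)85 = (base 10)133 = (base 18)77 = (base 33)41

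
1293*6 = 7758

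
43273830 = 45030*961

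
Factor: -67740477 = -1*3^1*7^1*3225737^1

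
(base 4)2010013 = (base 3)102121011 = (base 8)20407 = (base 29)a1g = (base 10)8455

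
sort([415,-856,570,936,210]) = [-856,210,415,570,936]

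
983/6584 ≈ 0.149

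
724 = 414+310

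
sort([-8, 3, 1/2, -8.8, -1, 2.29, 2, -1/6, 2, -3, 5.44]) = [-8.8, -8, -3, -1, -1/6, 1/2, 2, 2, 2.29, 3, 5.44]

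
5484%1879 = 1726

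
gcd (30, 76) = 2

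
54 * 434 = 23436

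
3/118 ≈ 0.0254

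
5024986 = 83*60542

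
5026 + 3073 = 8099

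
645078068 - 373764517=271313551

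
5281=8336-3055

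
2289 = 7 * 327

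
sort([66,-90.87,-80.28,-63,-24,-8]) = [-90.87,-80.28,-63,-24,-8,66]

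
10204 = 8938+1266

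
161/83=1 + 78/83 ≈ 1.94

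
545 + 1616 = 2161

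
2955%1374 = 207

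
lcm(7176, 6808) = 265512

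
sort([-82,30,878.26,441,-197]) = [-197,-82,30,441,878.26]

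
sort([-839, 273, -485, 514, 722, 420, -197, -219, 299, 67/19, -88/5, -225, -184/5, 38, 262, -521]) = [-839, -521, -485, -225, -219, -197, -184/5, -88/5, 67/19, 38, 262, 273, 299, 420, 514, 722]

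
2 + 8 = 10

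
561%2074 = 561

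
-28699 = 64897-93596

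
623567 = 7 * 89081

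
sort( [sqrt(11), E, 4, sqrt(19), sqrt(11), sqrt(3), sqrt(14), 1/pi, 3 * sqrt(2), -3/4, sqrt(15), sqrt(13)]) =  [-3/4, 1/pi, sqrt(3), E, sqrt(11), sqrt(11), sqrt(13), sqrt(14), sqrt(15), 4, 3 * sqrt(2), sqrt(19)]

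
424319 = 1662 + 422657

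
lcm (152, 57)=456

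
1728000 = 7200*240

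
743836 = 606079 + 137757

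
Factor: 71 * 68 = 2^2 * 17^1 * 71^1 = 4828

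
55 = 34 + 21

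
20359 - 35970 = -15611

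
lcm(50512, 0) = 0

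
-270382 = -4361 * 62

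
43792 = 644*68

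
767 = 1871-1104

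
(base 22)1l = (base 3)1121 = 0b101011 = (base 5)133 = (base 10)43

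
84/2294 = 42/1147 ≈ 0.0366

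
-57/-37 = 1 + 20/37 ≈ 1.54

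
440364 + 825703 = 1266067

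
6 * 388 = 2328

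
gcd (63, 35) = 7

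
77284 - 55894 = 21390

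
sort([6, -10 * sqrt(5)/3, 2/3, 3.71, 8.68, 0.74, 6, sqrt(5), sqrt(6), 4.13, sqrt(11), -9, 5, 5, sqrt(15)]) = [-9, -10 * sqrt(5)/3, 2/3, 0.74, sqrt(5), sqrt(6), sqrt(11), 3.71, sqrt(15), 4.13, 5, 5, 6, 6, 8.68]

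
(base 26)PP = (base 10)675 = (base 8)1243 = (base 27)P0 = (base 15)300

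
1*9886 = 9886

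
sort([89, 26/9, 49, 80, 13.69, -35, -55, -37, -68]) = [-68, -55, -37, -35, 26/9, 13.69, 49, 80, 89]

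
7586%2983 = 1620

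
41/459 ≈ 0.0893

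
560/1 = 560 = 560.00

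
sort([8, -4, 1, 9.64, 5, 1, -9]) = [-9, -4, 1, 1, 5, 8, 9.64]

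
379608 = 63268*6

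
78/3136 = 39/1568 ≈ 0.0249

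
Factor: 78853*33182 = 2^1*47^1*353^1*78853^1 = 2616500246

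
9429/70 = 1347/10 = 134.70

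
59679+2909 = 62588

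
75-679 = -604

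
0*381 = 0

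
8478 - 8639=-161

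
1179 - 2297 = -1118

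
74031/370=200+31/370 ≈ 200.08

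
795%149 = 50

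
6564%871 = 467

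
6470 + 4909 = 11379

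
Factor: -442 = -1*2^1*13^1*17^1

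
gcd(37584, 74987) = 1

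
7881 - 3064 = 4817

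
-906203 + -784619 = -1690822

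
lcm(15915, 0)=0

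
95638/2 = 47819 = 47819.00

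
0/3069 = 0 = 0.00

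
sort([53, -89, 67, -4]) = [-89, -4, 53, 67]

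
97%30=7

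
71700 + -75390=-3690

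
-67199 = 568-67767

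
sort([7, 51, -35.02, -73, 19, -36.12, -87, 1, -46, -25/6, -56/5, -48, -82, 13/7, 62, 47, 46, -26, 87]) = [-87, -82, -73, -48, -46, -36.12, -35.02, -26, -56/5, -25/6, 1, 13/7, 7, 19, 46, 47, 51, 62, 87]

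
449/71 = 6 + 23/71 ≈ 6.32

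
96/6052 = 24/1513 ≈ 0.0159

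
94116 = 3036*31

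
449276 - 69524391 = -69075115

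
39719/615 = 64+359/615 ≈ 64.58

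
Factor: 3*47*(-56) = -1*2^3*3^1*7^1*47^1 = -7896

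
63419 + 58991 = 122410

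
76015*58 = 4408870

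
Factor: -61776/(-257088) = 2^(-2) * 3^2 * 11^1 * 103^(-1) = 99/412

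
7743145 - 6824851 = 918294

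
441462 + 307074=748536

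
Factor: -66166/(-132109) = 2^1 * 33083^1 * 132109^(-1)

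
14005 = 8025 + 5980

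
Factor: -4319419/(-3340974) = 2^(-1)*3^(-1)*7^(-1)*29^(-1)*211^(-1)*332263^1 = 332263/256998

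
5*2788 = 13940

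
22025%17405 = 4620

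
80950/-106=-763-36/53 ≈ -763.68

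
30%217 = 30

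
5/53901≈0.0000928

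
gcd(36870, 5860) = 10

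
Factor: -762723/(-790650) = 2^(-1)*3^1*5^(-2)*7^(-1)*13^1*41^1*53^1*251^(-1) = 84747/87850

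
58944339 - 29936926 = 29007413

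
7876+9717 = 17593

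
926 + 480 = 1406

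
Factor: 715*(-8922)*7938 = -1*2^2*3^5*5^1*7^2*11^1*13^1*1487^1 = -50638327740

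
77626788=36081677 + 41545111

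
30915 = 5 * 6183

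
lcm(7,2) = 14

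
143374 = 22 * 6517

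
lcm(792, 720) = 7920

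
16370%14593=1777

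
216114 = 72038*3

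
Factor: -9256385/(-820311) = 3^(-1)*5^1*43^(-1)*67^1*6359^(-1)*27631^1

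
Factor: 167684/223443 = 2^2 * 3^ (-2) * 61^ (-1) * 103^1 = 412/549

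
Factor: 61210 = 2^1*5^1*6121^1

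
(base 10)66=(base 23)2k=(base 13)51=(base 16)42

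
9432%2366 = 2334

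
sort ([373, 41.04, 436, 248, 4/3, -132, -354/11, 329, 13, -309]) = [-309, -132, -354/11, 4/3, 13, 41.04, 248, 329, 373, 436]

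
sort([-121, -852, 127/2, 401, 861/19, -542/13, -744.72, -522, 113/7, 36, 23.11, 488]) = [-852, -744.72, -522, -121, -542/13, 113/7, 23.11, 36, 861/19, 127/2, 401, 488]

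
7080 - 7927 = -847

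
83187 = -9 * (-9243)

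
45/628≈0.0717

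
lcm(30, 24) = 120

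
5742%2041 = 1660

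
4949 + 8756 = 13705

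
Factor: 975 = 3^1 * 5^2 * 13^1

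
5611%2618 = 375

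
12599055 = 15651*805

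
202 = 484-282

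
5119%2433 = 253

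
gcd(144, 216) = 72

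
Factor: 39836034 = 2^1*3^2*7^1*467^1*677^1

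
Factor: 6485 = 5^1*1297^1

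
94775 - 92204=2571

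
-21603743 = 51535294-73139037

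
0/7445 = 0 = 0.00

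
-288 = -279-9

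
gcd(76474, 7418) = 2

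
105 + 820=925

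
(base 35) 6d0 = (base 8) 17175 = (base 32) 7jt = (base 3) 101201002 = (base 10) 7805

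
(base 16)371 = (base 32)rh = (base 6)4025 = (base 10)881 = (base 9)1178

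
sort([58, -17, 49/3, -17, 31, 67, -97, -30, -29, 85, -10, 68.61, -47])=[-97, -47, -30, -29, -17, -17, -10, 49/3, 31, 58, 67, 68.61, 85]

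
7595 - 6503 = 1092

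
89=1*89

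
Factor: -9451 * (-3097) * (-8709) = -1 * 3^1 * 13^1 * 19^1 * 163^1 * 727^1 * 2903^1 = -254910226623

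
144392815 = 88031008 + 56361807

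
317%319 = 317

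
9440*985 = 9298400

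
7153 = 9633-2480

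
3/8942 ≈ 0.000335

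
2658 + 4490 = 7148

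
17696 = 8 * 2212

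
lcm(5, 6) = 30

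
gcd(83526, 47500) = 2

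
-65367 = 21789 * (-3)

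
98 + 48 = 146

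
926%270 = 116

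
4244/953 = 4+432/953≈4.45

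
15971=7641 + 8330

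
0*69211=0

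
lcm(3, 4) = 12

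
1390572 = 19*73188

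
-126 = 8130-8256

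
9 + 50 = 59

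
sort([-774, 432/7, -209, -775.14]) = [-775.14, -774, -209, 432/7]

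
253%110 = 33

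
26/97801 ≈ 0.000266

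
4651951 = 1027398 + 3624553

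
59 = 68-9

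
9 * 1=9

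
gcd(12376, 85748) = 884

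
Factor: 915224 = 2^3*233^1*491^1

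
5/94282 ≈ 0.0000530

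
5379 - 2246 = 3133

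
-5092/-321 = 15 + 277/321 ≈ 15.86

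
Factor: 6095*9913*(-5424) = -1*2^4*3^1*5^1*23^2*53^1*113^1*431^1 = -327716642640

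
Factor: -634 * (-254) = 2^2 * 127^1 * 317^1 = 161036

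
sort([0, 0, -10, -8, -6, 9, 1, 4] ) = [-10, -8, -6, 0, 0, 1, 4, 9] 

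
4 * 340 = 1360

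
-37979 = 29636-67615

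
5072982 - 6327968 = -1254986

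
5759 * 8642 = 49769278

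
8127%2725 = 2677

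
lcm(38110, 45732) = 228660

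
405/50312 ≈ 0.00805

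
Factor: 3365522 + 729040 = 2^1 * 3^1 * 682427^1 = 4094562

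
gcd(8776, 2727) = 1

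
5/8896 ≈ 0.000562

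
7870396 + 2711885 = 10582281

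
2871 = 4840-1969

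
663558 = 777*854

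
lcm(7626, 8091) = 663462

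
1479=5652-4173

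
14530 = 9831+4699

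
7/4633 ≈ 0.00151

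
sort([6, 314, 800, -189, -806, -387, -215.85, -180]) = [-806, -387, -215.85, -189, -180, 6, 314, 800]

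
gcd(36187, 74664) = 1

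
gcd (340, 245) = 5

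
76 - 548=-472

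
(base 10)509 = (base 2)111111101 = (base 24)l5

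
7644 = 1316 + 6328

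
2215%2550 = 2215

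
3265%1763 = 1502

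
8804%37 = 35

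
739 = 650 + 89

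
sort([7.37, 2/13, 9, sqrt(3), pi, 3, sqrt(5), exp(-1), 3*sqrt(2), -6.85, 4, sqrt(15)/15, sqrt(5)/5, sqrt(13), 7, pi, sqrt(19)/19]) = [-6.85, 2/13, sqrt(19)/19, sqrt(15)/15, exp(-1), sqrt(5)/5, sqrt(3), sqrt(5), 3, pi, pi, sqrt(13), 4, 3*sqrt(2), 7, 7.37, 9]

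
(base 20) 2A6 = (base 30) 13G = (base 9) 1337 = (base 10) 1006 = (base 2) 1111101110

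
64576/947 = 68 + 180/947 ≈ 68.19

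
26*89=2314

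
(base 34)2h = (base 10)85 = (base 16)55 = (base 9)104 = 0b1010101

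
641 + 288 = 929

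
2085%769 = 547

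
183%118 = 65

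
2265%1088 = 89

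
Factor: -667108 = -1*2^2*13^1*12829^1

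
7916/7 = 1130+6/7 ≈ 1130.86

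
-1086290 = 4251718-5338008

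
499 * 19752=9856248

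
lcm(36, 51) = 612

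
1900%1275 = 625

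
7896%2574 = 174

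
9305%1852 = 45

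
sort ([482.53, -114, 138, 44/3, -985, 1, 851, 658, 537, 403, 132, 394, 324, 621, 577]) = [-985, -114, 1, 44/3, 132, 138, 324, 394, 403, 482.53, 537, 577, 621, 658, 851]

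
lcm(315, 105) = 315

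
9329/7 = 1332 + 5/7 ≈ 1332.71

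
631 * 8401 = 5301031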